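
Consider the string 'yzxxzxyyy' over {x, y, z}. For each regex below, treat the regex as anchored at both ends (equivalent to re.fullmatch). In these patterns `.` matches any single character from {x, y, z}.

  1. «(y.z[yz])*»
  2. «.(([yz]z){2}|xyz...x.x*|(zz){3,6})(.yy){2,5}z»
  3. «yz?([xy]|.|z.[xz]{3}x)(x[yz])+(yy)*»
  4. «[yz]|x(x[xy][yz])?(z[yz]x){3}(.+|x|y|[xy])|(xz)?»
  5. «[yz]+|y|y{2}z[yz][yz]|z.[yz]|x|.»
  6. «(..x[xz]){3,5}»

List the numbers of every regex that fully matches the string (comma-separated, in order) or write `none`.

3

1 → no match
2 → no match — must end with 'yyz'
3 → match
4 → no match
5 → no match
6 → no match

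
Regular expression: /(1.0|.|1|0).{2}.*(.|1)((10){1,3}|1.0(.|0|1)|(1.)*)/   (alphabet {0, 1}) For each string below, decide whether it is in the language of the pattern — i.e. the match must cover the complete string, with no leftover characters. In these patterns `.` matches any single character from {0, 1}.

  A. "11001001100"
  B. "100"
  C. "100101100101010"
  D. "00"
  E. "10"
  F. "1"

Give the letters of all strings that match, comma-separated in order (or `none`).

A. "11001001100" → match
B. "100" → no match
C → match
D. "00" → no match
E. "10" → no match
F. "1" → no match

A, C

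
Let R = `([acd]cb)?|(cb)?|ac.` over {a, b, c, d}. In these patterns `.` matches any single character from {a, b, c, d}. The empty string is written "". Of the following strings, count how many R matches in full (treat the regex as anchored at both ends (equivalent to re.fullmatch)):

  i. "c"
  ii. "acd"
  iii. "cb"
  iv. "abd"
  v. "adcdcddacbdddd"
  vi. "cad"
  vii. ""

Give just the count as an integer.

3

i. "c" → no match
ii. "acd" → match
iii. "cb" → match
iv. "abd" → no match
v → no match
vi. "cad" → no match
vii. "" → match
Total matched: 3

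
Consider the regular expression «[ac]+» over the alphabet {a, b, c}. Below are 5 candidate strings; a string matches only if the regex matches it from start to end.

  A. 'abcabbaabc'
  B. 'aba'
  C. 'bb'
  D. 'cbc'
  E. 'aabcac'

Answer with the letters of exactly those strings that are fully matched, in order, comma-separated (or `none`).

none

A → no match
B → no match
C → no match
D → no match
E → no match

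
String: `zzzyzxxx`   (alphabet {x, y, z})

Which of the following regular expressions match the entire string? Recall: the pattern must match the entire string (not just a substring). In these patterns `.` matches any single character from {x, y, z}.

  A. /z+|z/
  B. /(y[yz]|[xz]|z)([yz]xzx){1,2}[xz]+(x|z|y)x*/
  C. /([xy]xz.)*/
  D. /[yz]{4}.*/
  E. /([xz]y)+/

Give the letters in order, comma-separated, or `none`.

D

A → no match — must end with `z`
B → no match
C → no match
D → match
E → no match — must end with `y`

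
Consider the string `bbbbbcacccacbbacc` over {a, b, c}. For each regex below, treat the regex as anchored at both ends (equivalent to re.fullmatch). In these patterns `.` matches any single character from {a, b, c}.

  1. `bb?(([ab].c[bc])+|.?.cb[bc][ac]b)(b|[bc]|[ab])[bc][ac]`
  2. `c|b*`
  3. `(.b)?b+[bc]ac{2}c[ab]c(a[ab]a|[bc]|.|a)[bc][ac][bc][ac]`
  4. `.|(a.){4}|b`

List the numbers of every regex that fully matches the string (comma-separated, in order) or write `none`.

1 → no match
2 → no match
3 → match
4 → no match

3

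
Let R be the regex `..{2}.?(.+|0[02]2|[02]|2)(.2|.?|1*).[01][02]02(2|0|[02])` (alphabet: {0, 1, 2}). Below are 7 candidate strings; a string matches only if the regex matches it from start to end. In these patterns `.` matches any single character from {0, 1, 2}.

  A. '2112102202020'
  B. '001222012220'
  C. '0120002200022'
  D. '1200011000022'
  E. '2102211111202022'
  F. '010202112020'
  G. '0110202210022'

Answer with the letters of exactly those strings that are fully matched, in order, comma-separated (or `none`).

A → match
B → no match
C → match
D → match
E → match
F → match
G → match

A, C, D, E, F, G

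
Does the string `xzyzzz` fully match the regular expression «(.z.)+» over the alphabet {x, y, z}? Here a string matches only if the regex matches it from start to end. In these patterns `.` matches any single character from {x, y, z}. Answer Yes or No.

Yes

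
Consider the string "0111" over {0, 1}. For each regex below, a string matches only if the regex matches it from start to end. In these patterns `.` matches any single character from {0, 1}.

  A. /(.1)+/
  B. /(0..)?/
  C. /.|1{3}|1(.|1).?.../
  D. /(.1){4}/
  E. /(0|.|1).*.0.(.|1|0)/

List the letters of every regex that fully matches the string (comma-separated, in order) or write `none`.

A

A → match
B → no match
C → no match
D → no match
E → no match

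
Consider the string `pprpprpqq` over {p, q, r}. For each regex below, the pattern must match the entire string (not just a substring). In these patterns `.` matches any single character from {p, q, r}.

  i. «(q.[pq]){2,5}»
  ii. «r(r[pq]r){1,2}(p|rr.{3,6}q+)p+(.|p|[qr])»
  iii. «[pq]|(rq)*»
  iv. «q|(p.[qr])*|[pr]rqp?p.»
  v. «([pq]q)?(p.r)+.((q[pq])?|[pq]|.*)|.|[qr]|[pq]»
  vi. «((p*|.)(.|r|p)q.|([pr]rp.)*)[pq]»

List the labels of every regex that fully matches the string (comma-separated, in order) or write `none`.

iv, v

i → no match — must start with `q`
ii → no match — must start with `rr`
iii → no match
iv → match
v → match
vi → no match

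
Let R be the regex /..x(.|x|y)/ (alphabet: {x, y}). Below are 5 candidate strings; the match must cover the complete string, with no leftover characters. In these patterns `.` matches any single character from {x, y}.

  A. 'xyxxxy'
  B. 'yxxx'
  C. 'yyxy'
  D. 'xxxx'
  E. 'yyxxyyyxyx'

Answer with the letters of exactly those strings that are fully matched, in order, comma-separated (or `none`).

A → no match
B → match
C → match
D → match
E → no match

B, C, D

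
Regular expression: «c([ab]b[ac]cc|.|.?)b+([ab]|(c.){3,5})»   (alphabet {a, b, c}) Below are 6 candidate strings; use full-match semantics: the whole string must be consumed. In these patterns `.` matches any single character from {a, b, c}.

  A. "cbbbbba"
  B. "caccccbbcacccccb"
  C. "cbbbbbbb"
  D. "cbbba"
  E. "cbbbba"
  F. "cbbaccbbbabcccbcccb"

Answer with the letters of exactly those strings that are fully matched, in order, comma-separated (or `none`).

A, C, D, E

A → match
B → no match
C → match
D → match
E → match
F → no match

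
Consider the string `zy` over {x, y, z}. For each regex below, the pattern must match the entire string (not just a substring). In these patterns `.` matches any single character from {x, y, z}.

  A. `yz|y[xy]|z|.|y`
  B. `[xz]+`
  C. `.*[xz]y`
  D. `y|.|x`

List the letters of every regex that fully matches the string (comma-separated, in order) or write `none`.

C

A → no match
B → no match
C → match
D → no match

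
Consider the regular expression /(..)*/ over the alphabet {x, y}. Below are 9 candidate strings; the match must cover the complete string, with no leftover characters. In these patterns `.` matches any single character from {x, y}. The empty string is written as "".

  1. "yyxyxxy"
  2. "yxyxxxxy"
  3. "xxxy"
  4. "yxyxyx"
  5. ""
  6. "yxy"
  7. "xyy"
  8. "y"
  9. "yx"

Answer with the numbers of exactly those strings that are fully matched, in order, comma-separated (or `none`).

1. "yyxyxxy" → no match
2. "yxyxxxxy" → match
3. "xxxy" → match
4. "yxyxyx" → match
5. "" → match
6. "yxy" → no match
7. "xyy" → no match
8. "y" → no match
9. "yx" → match

2, 3, 4, 5, 9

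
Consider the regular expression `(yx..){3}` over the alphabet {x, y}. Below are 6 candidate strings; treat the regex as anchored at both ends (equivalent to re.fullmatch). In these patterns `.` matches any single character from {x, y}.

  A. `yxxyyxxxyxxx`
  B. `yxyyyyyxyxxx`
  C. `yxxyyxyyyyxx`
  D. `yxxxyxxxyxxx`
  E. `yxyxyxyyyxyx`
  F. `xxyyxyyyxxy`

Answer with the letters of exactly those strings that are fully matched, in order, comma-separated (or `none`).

A, D, E

A → match
B → no match
C → no match
D → match
E → match
F → no match — must start with `yx`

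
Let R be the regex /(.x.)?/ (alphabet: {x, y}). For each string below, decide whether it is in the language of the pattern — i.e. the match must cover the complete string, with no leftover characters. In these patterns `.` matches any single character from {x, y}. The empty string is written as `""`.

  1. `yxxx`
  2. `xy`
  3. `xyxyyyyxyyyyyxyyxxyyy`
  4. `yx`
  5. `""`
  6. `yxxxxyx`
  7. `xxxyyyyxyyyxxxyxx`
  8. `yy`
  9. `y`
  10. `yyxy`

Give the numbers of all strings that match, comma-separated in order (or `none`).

1 → no match
2 → no match
3 → no match
4 → no match
5 → match
6 → no match
7 → no match
8 → no match
9 → no match
10 → no match

5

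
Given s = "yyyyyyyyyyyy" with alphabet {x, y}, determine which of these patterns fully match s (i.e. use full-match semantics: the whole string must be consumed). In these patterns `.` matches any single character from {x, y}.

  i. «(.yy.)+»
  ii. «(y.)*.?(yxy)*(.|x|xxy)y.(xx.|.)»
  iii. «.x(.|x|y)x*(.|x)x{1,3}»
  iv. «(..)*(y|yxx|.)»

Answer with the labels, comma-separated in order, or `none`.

i, ii

i → match
ii → match
iii → no match — must end with "x"
iv → no match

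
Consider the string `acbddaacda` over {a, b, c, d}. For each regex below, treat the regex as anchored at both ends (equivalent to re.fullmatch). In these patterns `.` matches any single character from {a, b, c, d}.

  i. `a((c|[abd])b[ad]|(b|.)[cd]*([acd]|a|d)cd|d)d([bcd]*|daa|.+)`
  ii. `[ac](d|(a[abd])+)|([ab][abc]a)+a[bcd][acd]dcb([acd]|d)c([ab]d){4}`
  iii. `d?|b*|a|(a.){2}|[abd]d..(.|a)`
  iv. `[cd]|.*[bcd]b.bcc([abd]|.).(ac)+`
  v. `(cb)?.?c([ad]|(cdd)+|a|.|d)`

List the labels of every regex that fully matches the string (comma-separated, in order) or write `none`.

i

i → match
ii → no match
iii → no match
iv → no match
v → no match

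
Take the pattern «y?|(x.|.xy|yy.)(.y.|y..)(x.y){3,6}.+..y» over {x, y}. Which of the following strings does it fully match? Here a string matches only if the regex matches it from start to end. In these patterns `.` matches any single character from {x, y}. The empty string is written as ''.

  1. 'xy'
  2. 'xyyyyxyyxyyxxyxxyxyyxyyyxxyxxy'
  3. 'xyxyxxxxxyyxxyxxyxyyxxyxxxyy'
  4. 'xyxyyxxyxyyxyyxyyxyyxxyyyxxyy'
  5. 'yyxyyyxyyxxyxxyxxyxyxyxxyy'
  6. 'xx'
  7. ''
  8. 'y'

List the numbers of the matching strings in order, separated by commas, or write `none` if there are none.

2, 4, 5, 7, 8

1 → no match
2 → match
3 → no match
4 → match
5 → match
6 → no match
7 → match
8 → match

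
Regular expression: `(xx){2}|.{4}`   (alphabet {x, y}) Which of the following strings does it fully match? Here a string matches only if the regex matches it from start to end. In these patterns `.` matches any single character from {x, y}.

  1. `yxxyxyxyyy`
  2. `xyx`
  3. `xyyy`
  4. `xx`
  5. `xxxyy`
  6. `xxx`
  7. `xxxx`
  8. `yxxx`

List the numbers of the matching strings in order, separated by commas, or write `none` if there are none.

3, 7, 8

1. `yxxyxyxyyy` → no match
2. `xyx` → no match
3. `xyyy` → match
4. `xx` → no match
5. `xxxyy` → no match
6. `xxx` → no match
7. `xxxx` → match
8. `yxxx` → match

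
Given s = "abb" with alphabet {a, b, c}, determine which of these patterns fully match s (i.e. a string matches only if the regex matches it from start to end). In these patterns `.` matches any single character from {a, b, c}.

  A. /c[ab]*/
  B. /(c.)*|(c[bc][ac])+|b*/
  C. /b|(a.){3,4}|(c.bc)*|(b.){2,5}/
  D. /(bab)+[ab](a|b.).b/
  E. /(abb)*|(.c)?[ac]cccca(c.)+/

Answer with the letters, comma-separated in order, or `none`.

E

A → no match — must start with "c"
B → no match
C → no match
D → no match — must start with "bab"
E → match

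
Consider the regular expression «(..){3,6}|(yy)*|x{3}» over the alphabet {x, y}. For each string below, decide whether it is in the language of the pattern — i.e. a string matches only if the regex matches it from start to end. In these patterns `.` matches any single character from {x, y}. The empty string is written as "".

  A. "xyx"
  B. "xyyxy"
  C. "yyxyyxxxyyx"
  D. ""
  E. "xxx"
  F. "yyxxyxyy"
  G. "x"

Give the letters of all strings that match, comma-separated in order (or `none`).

D, E, F

A. "xyx" → no match
B. "xyyxy" → no match
C. "yyxyyxxxyyx" → no match
D. "" → match
E. "xxx" → match
F. "yyxxyxyy" → match
G. "x" → no match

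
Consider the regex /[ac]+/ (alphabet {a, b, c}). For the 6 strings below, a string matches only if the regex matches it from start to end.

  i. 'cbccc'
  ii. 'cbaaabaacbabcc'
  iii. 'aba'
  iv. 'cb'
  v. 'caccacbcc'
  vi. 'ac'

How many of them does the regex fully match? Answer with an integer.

i → no match
ii → no match
iii → no match
iv → no match
v → no match
vi → match
Total matched: 1

1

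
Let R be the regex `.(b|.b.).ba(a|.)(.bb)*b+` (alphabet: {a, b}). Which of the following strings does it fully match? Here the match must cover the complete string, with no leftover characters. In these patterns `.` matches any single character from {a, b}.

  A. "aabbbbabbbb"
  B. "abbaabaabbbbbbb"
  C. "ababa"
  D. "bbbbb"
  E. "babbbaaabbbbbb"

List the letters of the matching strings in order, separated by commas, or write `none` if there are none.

A, B

A → match
B → match
C → no match — must end with "b"
D → no match
E → no match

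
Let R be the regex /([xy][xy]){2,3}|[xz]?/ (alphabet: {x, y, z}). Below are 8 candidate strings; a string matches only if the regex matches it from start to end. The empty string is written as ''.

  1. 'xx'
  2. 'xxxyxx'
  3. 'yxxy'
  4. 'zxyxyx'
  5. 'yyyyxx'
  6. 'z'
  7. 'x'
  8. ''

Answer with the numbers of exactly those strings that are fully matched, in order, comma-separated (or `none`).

2, 3, 5, 6, 7, 8

1 → no match
2 → match
3 → match
4 → no match
5 → match
6 → match
7 → match
8 → match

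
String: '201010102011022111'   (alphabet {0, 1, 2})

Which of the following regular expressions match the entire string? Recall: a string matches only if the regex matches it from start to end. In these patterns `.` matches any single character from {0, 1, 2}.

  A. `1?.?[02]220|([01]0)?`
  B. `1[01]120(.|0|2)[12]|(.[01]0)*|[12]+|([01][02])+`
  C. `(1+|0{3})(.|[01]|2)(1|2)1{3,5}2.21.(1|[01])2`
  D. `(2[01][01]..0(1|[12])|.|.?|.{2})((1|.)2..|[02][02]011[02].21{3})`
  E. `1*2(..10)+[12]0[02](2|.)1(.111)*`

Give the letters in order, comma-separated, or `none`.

D

A → no match
B → no match
C → no match — must end with '2'
D → match
E → no match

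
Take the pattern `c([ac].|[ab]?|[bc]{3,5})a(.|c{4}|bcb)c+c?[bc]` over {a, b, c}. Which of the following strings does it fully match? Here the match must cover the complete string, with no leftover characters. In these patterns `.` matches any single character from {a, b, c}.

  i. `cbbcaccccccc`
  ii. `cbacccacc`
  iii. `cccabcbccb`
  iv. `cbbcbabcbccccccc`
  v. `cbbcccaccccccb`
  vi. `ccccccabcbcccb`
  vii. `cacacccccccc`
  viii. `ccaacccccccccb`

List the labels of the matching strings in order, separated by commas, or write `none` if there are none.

i → match
ii → no match
iii → match
iv → match
v → match
vi → match
vii → match
viii → match

i, iii, iv, v, vi, vii, viii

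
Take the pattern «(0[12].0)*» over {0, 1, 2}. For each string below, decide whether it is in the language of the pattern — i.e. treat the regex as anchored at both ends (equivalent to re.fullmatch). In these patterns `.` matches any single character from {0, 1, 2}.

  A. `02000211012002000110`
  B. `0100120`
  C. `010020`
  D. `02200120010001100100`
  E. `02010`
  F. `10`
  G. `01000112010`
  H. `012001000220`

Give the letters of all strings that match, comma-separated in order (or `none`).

D, H

A → no match
B → no match
C → no match
D → match
E → no match
F → no match
G → no match
H → match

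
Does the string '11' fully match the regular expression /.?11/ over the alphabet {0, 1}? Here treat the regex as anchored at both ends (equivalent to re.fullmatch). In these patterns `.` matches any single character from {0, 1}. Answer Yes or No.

Yes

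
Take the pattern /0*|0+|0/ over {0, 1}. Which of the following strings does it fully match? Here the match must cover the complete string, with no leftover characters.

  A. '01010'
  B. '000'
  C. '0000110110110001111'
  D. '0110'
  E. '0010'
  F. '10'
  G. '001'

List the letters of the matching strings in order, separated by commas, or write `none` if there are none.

B

A → no match
B → match
C → no match
D → no match
E → no match
F → no match
G → no match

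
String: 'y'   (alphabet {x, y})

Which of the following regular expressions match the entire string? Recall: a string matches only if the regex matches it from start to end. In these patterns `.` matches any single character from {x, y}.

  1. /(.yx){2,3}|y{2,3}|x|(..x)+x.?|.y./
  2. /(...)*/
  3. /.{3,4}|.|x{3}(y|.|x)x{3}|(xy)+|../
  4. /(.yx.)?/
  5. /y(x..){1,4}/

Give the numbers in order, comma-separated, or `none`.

1 → no match
2 → no match
3 → match
4 → no match
5 → no match — must start with 'yx'

3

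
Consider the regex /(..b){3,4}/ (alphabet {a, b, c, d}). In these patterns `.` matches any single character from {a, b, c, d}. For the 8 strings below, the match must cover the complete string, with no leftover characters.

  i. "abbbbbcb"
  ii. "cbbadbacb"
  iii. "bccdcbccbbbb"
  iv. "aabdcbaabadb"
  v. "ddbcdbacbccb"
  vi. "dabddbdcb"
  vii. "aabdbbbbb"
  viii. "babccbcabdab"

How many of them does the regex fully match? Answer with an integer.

6

i → no match
ii → match
iii → no match
iv → match
v → match
vi → match
vii → match
viii → match
Total matched: 6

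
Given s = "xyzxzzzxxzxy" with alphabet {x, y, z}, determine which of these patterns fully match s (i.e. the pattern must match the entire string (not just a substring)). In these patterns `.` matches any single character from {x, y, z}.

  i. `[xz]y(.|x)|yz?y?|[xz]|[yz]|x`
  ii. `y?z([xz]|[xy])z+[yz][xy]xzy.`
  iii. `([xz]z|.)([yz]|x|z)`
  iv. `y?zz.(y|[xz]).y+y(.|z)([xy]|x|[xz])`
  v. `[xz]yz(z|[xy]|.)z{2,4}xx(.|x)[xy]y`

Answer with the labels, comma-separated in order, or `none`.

v

i → no match
ii → no match
iii → no match
iv → no match
v → match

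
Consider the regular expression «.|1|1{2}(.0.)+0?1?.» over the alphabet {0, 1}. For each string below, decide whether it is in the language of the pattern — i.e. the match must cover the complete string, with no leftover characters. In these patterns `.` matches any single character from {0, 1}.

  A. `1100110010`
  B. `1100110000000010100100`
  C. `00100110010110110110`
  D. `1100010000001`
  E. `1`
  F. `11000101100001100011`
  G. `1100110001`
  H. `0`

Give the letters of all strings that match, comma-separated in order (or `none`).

A → match
B → match
C → no match
D → match
E → match
F → match
G → match
H → match

A, B, D, E, F, G, H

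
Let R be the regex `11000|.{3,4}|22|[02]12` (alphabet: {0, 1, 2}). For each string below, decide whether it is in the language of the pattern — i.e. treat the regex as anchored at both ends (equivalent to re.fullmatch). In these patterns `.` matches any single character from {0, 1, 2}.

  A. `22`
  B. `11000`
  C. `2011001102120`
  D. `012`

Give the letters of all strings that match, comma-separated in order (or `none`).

A. `22` → match
B. `11000` → match
C → no match
D. `012` → match

A, B, D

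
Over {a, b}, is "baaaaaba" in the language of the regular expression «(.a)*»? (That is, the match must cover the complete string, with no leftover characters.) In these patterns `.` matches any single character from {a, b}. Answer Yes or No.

Yes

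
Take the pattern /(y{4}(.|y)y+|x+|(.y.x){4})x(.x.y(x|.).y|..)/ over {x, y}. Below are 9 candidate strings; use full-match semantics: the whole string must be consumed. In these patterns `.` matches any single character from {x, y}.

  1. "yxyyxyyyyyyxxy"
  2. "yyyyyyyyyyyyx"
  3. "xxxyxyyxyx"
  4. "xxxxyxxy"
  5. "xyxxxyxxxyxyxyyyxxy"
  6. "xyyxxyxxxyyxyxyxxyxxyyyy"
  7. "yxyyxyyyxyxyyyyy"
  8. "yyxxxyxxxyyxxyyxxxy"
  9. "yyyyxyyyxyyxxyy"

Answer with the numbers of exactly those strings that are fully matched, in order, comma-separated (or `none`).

8

1 → no match
2 → no match
3 → no match
4 → no match
5 → no match
6 → no match
7 → no match
8 → match
9 → no match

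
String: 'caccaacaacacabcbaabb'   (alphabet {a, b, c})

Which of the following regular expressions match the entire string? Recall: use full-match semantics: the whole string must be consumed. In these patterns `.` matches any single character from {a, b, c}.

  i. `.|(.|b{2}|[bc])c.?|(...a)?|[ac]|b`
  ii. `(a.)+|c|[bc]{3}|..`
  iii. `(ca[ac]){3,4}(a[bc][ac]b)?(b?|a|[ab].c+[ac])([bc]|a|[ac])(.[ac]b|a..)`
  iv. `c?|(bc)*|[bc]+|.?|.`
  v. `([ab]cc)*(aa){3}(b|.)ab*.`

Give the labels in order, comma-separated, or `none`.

i → no match
ii → no match
iii → match
iv → no match
v → no match

iii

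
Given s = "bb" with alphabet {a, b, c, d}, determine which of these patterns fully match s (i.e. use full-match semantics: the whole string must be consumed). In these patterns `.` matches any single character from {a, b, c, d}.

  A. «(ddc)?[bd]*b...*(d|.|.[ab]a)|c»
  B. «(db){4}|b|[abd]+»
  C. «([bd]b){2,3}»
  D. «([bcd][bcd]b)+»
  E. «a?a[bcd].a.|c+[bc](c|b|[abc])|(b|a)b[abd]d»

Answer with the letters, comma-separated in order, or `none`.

B

A → no match
B → match
C → no match
D → no match
E → no match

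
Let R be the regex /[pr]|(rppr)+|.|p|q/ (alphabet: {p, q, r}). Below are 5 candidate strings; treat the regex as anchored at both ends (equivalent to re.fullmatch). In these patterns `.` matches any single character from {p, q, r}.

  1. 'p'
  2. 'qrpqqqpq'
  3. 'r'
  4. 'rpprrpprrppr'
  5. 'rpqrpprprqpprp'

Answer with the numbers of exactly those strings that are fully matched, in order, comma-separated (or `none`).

1 → match
2 → no match
3 → match
4 → match
5 → no match

1, 3, 4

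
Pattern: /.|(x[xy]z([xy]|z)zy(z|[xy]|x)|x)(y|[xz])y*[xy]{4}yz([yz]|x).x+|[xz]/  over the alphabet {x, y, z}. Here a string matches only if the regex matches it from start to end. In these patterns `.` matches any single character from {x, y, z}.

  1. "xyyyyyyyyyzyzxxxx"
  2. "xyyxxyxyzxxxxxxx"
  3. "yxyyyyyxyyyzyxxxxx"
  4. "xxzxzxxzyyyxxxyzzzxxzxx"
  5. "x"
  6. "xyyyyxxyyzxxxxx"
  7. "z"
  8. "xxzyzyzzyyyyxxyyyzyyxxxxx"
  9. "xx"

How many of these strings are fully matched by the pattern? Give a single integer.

1 → match
2 → match
3 → no match
4 → no match
5 → match
6 → match
7 → match
8 → match
9 → no match
Total matched: 6

6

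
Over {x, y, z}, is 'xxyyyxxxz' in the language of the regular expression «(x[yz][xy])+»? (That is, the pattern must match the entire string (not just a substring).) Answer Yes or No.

No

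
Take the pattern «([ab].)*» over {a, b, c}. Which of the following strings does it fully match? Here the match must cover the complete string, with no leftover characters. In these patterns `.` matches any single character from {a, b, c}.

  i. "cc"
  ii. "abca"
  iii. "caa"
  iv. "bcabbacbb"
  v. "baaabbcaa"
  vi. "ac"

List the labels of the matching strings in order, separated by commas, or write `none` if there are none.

vi

i → no match
ii → no match
iii → no match
iv → no match
v → no match
vi → match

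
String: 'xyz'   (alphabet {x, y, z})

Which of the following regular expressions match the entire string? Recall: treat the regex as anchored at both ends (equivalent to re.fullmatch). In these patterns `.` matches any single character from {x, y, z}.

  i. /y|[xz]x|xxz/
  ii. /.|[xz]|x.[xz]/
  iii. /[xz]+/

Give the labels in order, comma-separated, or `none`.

ii

i → no match
ii → match
iii → no match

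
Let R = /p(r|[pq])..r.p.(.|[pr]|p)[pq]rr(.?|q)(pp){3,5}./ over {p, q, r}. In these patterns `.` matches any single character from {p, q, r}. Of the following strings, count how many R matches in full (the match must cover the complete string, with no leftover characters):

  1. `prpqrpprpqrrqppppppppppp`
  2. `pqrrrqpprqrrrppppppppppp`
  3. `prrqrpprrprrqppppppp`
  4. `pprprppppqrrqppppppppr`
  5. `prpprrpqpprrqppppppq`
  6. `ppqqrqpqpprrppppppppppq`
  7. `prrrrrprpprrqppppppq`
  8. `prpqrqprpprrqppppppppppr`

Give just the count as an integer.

1 → match
2 → match
3 → match
4 → match
5 → match
6 → match
7 → match
8 → match
Total matched: 8

8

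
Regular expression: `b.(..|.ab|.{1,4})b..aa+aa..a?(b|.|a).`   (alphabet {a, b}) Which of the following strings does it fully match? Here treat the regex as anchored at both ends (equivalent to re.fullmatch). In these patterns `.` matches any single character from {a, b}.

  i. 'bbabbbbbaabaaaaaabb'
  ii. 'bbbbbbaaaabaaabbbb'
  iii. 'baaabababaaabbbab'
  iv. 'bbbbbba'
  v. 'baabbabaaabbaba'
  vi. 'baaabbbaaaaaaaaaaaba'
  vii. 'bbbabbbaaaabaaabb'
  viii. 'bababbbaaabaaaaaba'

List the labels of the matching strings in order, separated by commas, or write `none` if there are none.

vi

i → no match
ii → no match
iii → no match
iv → no match
v → no match
vi → match
vii → no match
viii → no match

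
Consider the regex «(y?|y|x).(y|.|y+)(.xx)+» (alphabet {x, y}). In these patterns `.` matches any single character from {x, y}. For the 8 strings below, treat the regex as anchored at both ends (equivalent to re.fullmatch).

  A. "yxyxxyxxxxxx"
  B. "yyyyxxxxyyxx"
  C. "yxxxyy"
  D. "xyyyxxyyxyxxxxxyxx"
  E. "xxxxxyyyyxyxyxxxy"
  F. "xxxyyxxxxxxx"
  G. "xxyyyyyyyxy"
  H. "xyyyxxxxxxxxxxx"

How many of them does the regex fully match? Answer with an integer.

1

A → no match
B → no match
C → no match — must end with "xx"
D → no match
E → no match — must end with "xx"
F → no match
G → no match — must end with "xx"
H → match
Total matched: 1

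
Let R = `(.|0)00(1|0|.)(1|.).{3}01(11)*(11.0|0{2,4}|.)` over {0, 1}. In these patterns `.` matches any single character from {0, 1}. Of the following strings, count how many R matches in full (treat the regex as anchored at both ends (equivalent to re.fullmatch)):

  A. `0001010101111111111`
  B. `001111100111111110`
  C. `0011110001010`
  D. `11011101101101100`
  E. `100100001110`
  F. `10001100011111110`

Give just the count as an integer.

A → match
B → no match
C → no match
D → no match
E → no match
F → match
Total matched: 2

2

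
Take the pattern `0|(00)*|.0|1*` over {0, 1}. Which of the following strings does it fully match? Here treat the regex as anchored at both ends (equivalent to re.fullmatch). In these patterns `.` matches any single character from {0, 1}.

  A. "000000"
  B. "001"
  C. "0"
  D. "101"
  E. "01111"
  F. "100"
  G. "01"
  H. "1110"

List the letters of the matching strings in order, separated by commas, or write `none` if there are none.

A, C

A → match
B → no match
C → match
D → no match
E → no match
F → no match
G → no match
H → no match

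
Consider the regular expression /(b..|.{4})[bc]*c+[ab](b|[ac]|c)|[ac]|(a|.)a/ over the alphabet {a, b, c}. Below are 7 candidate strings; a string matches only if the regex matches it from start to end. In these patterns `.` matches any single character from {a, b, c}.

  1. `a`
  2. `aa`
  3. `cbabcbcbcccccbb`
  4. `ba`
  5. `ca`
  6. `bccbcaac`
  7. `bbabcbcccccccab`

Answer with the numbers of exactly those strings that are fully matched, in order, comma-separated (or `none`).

1, 2, 3, 4, 5, 7

1. `a` → match
2. `aa` → match
3 → match
4. `ba` → match
5. `ca` → match
6. `bccbcaac` → no match
7 → match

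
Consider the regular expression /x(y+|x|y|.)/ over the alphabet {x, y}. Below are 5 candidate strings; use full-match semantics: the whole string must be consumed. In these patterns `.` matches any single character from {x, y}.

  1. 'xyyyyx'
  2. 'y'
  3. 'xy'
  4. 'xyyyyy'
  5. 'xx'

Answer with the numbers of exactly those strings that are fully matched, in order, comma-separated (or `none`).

3, 4, 5

1 → no match
2 → no match — must start with 'x'
3 → match
4 → match
5 → match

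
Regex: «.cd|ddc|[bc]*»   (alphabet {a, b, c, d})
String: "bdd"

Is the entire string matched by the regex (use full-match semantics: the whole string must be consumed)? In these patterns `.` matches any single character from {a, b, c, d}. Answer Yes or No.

No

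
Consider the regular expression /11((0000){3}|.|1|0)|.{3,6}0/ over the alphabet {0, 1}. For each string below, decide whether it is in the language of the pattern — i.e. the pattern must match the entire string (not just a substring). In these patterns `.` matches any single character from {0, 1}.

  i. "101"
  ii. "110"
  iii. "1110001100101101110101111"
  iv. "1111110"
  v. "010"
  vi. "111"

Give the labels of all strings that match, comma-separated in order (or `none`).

ii, iv, vi

i → no match
ii → match
iii → no match
iv → match
v → no match
vi → match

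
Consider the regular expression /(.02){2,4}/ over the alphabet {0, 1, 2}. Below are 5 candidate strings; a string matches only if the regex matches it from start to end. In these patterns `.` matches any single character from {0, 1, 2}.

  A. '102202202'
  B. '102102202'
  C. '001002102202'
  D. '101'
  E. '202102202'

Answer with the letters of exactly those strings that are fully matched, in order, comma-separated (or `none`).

A → match
B → match
C → no match
D → no match — must end with '02'
E → match

A, B, E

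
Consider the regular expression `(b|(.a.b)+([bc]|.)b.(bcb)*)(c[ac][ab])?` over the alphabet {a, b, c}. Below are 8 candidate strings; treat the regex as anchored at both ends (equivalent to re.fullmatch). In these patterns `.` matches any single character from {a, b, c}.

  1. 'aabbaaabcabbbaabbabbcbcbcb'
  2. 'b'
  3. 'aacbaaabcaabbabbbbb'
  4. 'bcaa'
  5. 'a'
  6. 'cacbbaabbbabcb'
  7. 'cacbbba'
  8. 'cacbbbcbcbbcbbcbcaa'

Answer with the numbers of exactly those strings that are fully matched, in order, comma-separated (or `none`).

1 → match
2. 'b' → match
3 → match
4. 'bcaa' → match
5. 'a' → no match
6 → match
7. 'cacbbba' → match
8 → match

1, 2, 3, 4, 6, 7, 8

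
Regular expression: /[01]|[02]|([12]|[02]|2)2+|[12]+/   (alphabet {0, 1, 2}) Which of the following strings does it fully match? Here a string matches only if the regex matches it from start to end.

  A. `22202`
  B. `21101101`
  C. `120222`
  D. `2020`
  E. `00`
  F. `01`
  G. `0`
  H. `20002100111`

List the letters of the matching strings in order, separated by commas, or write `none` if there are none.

G

A. `22202` → no match
B. `21101101` → no match
C. `120222` → no match
D. `2020` → no match
E. `00` → no match
F. `01` → no match
G. `0` → match
H. `20002100111` → no match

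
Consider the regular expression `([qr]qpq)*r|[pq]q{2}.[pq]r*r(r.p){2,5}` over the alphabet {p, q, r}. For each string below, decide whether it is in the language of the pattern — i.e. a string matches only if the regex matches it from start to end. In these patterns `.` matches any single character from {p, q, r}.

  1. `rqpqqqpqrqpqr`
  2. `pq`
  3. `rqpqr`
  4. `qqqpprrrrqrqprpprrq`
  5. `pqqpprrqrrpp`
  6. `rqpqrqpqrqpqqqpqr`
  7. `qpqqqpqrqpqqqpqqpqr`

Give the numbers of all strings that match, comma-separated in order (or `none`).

1, 3, 6

1 → match
2 → no match
3 → match
4 → no match
5 → no match
6 → match
7 → no match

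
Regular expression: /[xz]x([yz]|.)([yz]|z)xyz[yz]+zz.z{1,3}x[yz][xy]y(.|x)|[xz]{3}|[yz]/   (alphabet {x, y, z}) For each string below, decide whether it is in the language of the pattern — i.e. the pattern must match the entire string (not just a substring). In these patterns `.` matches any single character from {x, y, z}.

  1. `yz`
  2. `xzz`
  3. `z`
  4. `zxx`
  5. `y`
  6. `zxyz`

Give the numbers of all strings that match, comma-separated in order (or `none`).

1 → no match
2 → match
3 → match
4 → match
5 → match
6 → no match

2, 3, 4, 5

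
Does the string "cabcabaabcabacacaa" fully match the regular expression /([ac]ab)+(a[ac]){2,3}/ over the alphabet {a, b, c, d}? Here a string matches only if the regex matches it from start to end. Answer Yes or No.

Yes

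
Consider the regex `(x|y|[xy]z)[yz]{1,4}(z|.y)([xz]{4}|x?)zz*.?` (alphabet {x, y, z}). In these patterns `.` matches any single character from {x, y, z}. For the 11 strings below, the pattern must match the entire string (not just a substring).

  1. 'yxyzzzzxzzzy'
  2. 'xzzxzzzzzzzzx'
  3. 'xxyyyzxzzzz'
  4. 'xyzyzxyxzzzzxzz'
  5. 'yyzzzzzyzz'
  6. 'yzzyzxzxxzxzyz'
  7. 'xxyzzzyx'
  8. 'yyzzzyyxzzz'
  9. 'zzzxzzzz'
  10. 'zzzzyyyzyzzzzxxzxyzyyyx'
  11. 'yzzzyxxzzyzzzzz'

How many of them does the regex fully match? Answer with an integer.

1. 'yxyzzzzxzzzy' → no match
2 → match
3. 'xxyyyzxzzzz' → no match
4 → no match
5. 'yyzzzzzyzz' → no match
6 → no match
7. 'xxyzzzyx' → no match
8. 'yyzzzyyxzzz' → match
9. 'zzzxzzzz' → no match
10 → no match
11 → no match
Total matched: 2

2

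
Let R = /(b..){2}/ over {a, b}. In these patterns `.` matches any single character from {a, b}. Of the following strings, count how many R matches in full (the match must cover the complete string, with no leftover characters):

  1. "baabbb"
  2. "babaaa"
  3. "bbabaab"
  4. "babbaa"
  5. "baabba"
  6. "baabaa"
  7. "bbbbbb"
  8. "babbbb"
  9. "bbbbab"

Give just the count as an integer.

7

1 → match
2 → no match
3 → no match
4 → match
5 → match
6 → match
7 → match
8 → match
9 → match
Total matched: 7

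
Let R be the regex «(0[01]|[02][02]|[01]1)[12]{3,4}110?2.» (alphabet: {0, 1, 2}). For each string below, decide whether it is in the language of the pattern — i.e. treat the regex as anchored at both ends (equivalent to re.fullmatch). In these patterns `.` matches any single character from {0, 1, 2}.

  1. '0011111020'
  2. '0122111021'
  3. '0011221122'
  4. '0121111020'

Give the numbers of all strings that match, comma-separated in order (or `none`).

1, 2, 3, 4

1 → match
2 → match
3 → match
4 → match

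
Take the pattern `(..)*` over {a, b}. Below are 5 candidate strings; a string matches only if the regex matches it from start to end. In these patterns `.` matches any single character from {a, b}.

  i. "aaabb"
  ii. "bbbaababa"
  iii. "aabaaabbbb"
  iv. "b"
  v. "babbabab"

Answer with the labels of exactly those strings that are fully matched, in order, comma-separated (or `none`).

iii, v

i. "aaabb" → no match
ii. "bbbaababa" → no match
iii. "aabaaabbbb" → match
iv. "b" → no match
v. "babbabab" → match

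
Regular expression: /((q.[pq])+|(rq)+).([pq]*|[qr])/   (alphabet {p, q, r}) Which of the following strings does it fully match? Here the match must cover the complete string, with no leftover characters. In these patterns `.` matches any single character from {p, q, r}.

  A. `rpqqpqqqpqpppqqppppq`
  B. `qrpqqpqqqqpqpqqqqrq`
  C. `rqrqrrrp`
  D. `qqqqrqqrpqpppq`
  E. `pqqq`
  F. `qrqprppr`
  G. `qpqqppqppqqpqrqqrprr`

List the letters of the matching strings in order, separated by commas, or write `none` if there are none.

D, G

A → no match
B → no match
C. `rqrqrrrp` → no match
D → match
E. `pqqq` → no match
F. `qrqprppr` → no match
G → match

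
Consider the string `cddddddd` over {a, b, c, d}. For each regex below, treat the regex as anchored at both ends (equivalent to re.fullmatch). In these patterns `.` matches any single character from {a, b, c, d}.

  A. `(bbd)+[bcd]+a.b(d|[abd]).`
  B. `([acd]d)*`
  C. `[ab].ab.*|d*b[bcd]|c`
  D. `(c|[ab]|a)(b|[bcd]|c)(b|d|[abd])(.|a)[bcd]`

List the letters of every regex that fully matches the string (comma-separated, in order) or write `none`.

A → no match — must start with `bbd`
B → match
C → no match
D → no match

B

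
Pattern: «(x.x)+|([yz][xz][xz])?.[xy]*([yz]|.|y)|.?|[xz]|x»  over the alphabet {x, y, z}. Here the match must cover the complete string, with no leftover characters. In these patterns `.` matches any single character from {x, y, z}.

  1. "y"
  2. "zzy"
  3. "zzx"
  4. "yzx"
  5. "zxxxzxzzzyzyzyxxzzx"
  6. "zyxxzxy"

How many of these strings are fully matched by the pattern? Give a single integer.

1

1 → match
2 → no match
3 → no match
4 → no match
5 → no match
6 → no match
Total matched: 1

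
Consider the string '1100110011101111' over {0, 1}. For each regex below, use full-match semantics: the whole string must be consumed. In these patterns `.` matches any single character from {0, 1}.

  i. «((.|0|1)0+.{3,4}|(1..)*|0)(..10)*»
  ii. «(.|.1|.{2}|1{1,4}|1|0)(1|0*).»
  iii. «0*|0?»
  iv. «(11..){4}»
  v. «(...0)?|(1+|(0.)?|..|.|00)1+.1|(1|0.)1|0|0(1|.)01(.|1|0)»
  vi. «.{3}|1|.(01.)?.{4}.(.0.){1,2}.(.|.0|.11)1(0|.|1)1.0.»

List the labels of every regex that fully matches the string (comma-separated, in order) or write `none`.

i → no match
ii → no match
iii → no match
iv → match
v → no match
vi → no match

iv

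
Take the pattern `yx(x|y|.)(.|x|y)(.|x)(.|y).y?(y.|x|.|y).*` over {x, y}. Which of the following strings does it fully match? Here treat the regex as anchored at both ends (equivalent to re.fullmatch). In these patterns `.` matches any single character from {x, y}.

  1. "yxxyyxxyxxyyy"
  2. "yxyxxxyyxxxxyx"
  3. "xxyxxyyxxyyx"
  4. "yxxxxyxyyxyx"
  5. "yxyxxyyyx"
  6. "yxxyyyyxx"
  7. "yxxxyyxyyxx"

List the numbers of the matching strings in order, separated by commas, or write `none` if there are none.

1 → match
2 → match
3 → no match — must start with "yx"
4 → match
5 → match
6 → match
7 → match

1, 2, 4, 5, 6, 7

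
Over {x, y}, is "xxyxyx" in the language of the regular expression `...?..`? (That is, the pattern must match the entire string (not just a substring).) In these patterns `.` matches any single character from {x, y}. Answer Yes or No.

No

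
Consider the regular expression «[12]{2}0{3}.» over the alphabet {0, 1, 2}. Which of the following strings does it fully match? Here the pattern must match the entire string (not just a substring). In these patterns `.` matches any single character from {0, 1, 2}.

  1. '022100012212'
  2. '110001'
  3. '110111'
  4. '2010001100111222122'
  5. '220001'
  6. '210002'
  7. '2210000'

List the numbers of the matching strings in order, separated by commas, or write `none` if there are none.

1 → no match
2 → match
3 → no match
4 → no match
5 → match
6 → match
7 → no match

2, 5, 6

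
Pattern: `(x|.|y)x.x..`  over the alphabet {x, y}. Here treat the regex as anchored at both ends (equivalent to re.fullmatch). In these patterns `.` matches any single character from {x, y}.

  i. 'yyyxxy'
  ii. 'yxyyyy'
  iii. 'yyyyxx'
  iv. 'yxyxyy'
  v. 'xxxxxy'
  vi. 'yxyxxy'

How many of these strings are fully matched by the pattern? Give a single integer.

3

i → no match
ii → no match
iii → no match
iv → match
v → match
vi → match
Total matched: 3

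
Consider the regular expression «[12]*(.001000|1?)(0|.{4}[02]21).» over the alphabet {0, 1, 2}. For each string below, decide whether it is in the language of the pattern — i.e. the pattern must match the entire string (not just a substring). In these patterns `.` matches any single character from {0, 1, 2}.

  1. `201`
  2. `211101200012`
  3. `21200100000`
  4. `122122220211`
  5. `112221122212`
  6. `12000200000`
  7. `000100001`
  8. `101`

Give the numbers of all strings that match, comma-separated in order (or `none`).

1 → match
2 → no match
3 → match
4 → match
5 → match
6 → no match
7 → match
8 → match

1, 3, 4, 5, 7, 8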